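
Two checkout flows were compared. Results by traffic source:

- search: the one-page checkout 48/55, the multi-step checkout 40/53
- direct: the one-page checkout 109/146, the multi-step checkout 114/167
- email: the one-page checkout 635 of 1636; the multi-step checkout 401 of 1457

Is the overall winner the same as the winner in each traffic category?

Yes

Search: the one-page checkout 48/55 = 87.3%, the multi-step checkout 40/53 = 75.5% → the one-page checkout
Direct: the one-page checkout 109/146 = 74.7%, the multi-step checkout 114/167 = 68.3% → the one-page checkout
Email: the one-page checkout 635/1636 = 38.8%, the multi-step checkout 401/1457 = 27.5% → the one-page checkout
Overall: the one-page checkout 792/1837 = 43.1%, the multi-step checkout 555/1677 = 33.1% → the one-page checkout
The one-page checkout wins overall and in every traffic group — no reversal.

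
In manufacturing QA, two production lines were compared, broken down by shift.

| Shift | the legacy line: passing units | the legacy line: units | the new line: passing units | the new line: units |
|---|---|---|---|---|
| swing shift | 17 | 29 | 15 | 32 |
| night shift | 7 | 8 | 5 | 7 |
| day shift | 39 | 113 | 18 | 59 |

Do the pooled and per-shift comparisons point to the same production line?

Yes

Swing shift: the legacy line 17/29 = 58.6%, the new line 15/32 = 46.9% → the legacy line
Night shift: the legacy line 7/8 = 87.5%, the new line 5/7 = 71.4% → the legacy line
Day shift: the legacy line 39/113 = 34.5%, the new line 18/59 = 30.5% → the legacy line
Overall: the legacy line 63/150 = 42.0%, the new line 38/98 = 38.8% → the legacy line
The legacy line wins overall and in every shift group — no reversal.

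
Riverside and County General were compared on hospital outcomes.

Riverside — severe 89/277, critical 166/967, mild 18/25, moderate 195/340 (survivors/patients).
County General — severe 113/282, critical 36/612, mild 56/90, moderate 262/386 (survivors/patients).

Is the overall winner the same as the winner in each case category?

No

Severe: Riverside 89/277 = 32.1%, County General 113/282 = 40.1% → County General
Critical: Riverside 166/967 = 17.2%, County General 36/612 = 5.9% → Riverside
Mild: Riverside 18/25 = 72.0%, County General 56/90 = 62.2% → Riverside
Moderate: Riverside 195/340 = 57.4%, County General 262/386 = 67.9% → County General
Overall: Riverside 468/1609 = 29.1%, County General 467/1370 = 34.1% → County General
Neither sweeps: Riverside wins 2 of 4 groups, County General wins 2. County General wins overall but not every group — no Simpson reversal.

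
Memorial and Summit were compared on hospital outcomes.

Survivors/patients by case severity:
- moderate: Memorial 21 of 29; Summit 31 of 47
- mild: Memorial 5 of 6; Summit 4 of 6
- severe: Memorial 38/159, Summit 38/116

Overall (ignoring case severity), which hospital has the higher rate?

Summit

Moderate: Memorial 21/29 = 72.4%, Summit 31/47 = 66.0% → Memorial
Mild: Memorial 5/6 = 83.3%, Summit 4/6 = 66.7% → Memorial
Severe: Memorial 38/159 = 23.9%, Summit 38/116 = 32.8% → Summit
Overall: Memorial 64/194 = 33.0%, Summit 73/169 = 43.2% → Summit
(Neither sweeps every case group, but Summit has the higher pooled rate.)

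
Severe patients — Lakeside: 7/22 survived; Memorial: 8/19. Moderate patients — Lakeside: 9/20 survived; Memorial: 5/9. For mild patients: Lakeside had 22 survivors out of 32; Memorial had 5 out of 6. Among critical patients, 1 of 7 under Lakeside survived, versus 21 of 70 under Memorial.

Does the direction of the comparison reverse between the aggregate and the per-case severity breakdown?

Severe: Lakeside 7/22 = 31.8%, Memorial 8/19 = 42.1% → Memorial
Moderate: Lakeside 9/20 = 45.0%, Memorial 5/9 = 55.6% → Memorial
Mild: Lakeside 22/32 = 68.8%, Memorial 5/6 = 83.3% → Memorial
Critical: Lakeside 1/7 = 14.3%, Memorial 21/70 = 30.0% → Memorial
Overall: Lakeside 39/81 = 48.1%, Memorial 39/104 = 37.5% → Lakeside
Memorial wins each case group but Lakeside wins overall — the comparison reverses. Memorial's patients skew toward critical, which has a lower base rate.

Yes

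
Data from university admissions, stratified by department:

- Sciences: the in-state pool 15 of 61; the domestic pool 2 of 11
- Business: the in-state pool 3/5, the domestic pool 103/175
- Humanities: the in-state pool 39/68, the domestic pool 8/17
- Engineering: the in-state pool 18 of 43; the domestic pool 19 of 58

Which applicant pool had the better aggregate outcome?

the domestic pool

Sciences: the in-state pool 15/61 = 24.6%, the domestic pool 2/11 = 18.2% → the in-state pool
Business: the in-state pool 3/5 = 60.0%, the domestic pool 103/175 = 58.9% → the in-state pool
Humanities: the in-state pool 39/68 = 57.4%, the domestic pool 8/17 = 47.1% → the in-state pool
Engineering: the in-state pool 18/43 = 41.9%, the domestic pool 19/58 = 32.8% → the in-state pool
Overall: the in-state pool 75/177 = 42.4%, the domestic pool 132/261 = 50.6% → the domestic pool
(The in-state pool wins every department group but the domestic pool wins overall — the in-state pool's applicants skew toward the low-rate Sciences group.)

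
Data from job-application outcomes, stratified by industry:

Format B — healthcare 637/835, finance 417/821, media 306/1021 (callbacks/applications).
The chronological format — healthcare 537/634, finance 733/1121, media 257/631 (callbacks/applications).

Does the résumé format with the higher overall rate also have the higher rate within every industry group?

Yes

Healthcare: Format B 637/835 = 76.3%, the chronological format 537/634 = 84.7% → the chronological format
Finance: Format B 417/821 = 50.8%, the chronological format 733/1121 = 65.4% → the chronological format
Media: Format B 306/1021 = 30.0%, the chronological format 257/631 = 40.7% → the chronological format
Overall: Format B 1360/2677 = 50.8%, the chronological format 1527/2386 = 64.0% → the chronological format
The chronological format wins overall and in every industry group — no reversal.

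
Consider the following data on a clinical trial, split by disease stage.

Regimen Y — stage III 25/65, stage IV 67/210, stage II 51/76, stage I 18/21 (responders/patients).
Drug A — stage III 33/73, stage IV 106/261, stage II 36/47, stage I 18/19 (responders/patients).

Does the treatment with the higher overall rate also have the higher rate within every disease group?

Stage III: Regimen Y 25/65 = 38.5%, Drug A 33/73 = 45.2% → Drug A
Stage IV: Regimen Y 67/210 = 31.9%, Drug A 106/261 = 40.6% → Drug A
Stage II: Regimen Y 51/76 = 67.1%, Drug A 36/47 = 76.6% → Drug A
Stage I: Regimen Y 18/21 = 85.7%, Drug A 18/19 = 94.7% → Drug A
Overall: Regimen Y 161/372 = 43.3%, Drug A 193/400 = 48.2% → Drug A
Drug A wins overall and in every disease group — no reversal.

Yes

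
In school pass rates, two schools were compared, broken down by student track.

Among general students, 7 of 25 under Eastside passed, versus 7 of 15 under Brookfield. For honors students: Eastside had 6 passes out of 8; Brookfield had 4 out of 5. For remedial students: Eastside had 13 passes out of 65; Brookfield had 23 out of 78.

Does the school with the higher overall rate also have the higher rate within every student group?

General: Eastside 7/25 = 28.0%, Brookfield 7/15 = 46.7% → Brookfield
Honors: Eastside 6/8 = 75.0%, Brookfield 4/5 = 80.0% → Brookfield
Remedial: Eastside 13/65 = 20.0%, Brookfield 23/78 = 29.5% → Brookfield
Overall: Eastside 26/98 = 26.5%, Brookfield 34/98 = 34.7% → Brookfield
Brookfield wins overall and in every student group — no reversal.

Yes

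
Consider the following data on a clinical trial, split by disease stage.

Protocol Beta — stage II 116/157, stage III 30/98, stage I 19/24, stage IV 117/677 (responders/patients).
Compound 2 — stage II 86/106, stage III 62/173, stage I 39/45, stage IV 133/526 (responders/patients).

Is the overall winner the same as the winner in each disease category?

Yes

Stage II: Protocol Beta 116/157 = 73.9%, Compound 2 86/106 = 81.1% → Compound 2
Stage III: Protocol Beta 30/98 = 30.6%, Compound 2 62/173 = 35.8% → Compound 2
Stage I: Protocol Beta 19/24 = 79.2%, Compound 2 39/45 = 86.7% → Compound 2
Stage IV: Protocol Beta 117/677 = 17.3%, Compound 2 133/526 = 25.3% → Compound 2
Overall: Protocol Beta 282/956 = 29.5%, Compound 2 320/850 = 37.6% → Compound 2
Compound 2 wins overall and in every disease group — no reversal.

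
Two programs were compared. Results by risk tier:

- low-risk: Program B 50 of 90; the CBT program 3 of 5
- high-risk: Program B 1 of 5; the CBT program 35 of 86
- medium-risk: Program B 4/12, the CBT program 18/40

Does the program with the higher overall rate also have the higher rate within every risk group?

Low-risk: Program B 50/90 = 55.6%, the CBT program 3/5 = 60.0% → the CBT program
High-risk: Program B 1/5 = 20.0%, the CBT program 35/86 = 40.7% → the CBT program
Medium-risk: Program B 4/12 = 33.3%, the CBT program 18/40 = 45.0% → the CBT program
Overall: Program B 55/107 = 51.4%, the CBT program 56/131 = 42.7% → Program B
The CBT program wins each risk group but Program B wins overall — the comparison reverses. The CBT program's participants skew toward high-risk, which has a lower base rate.

No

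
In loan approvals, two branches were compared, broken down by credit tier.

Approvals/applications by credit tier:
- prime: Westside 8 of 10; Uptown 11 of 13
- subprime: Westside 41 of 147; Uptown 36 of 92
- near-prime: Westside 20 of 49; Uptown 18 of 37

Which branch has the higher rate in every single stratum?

Prime: Westside 8/10 = 80.0%, Uptown 11/13 = 84.6% → Uptown
Subprime: Westside 41/147 = 27.9%, Uptown 36/92 = 39.1% → Uptown
Near-prime: Westside 20/49 = 40.8%, Uptown 18/37 = 48.6% → Uptown
Uptown has the higher rate in all 3 groups.

Uptown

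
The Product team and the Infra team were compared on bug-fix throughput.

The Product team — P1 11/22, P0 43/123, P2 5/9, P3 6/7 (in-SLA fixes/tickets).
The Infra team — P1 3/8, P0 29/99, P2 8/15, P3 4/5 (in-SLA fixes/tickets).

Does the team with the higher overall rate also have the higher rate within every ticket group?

P1: the Product team 11/22 = 50.0%, the Infra team 3/8 = 37.5% → the Product team
P0: the Product team 43/123 = 35.0%, the Infra team 29/99 = 29.3% → the Product team
P2: the Product team 5/9 = 55.6%, the Infra team 8/15 = 53.3% → the Product team
P3: the Product team 6/7 = 85.7%, the Infra team 4/5 = 80.0% → the Product team
Overall: the Product team 65/161 = 40.4%, the Infra team 44/127 = 34.6% → the Product team
The Product team wins overall and in every ticket group — no reversal.

Yes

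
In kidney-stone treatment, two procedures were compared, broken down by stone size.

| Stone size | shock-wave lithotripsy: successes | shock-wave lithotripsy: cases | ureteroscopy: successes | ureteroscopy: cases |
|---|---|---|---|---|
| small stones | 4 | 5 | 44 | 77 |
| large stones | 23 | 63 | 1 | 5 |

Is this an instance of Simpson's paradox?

Small stones: shock-wave lithotripsy 4/5 = 80.0%, ureteroscopy 44/77 = 57.1% → shock-wave lithotripsy
Large stones: shock-wave lithotripsy 23/63 = 36.5%, ureteroscopy 1/5 = 20.0% → shock-wave lithotripsy
Overall: shock-wave lithotripsy 27/68 = 39.7%, ureteroscopy 45/82 = 54.9% → ureteroscopy
Shock-wave lithotripsy wins each stone group but ureteroscopy wins overall — the comparison reverses. Shock-wave lithotripsy's cases skew toward large stones, which has a lower base rate.

Yes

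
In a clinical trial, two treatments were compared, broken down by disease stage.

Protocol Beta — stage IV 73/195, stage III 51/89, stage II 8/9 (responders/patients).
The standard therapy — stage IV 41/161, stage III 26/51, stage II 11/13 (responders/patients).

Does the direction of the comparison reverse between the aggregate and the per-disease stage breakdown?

Stage IV: Protocol Beta 73/195 = 37.4%, the standard therapy 41/161 = 25.5% → Protocol Beta
Stage III: Protocol Beta 51/89 = 57.3%, the standard therapy 26/51 = 51.0% → Protocol Beta
Stage II: Protocol Beta 8/9 = 88.9%, the standard therapy 11/13 = 84.6% → Protocol Beta
Overall: Protocol Beta 132/293 = 45.1%, the standard therapy 78/225 = 34.7% → Protocol Beta
Protocol Beta wins overall and in every disease group — no reversal.

No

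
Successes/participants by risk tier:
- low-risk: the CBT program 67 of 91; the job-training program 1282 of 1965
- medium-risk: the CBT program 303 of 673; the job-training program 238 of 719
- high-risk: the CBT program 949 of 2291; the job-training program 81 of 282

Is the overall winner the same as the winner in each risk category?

No

Low-risk: the CBT program 67/91 = 73.6%, the job-training program 1282/1965 = 65.2% → the CBT program
Medium-risk: the CBT program 303/673 = 45.0%, the job-training program 238/719 = 33.1% → the CBT program
High-risk: the CBT program 949/2291 = 41.4%, the job-training program 81/282 = 28.7% → the CBT program
Overall: the CBT program 1319/3055 = 43.2%, the job-training program 1601/2966 = 54.0% → the job-training program
The CBT program wins each risk group but the job-training program wins overall — the comparison reverses. The CBT program's participants skew toward high-risk, which has a lower base rate.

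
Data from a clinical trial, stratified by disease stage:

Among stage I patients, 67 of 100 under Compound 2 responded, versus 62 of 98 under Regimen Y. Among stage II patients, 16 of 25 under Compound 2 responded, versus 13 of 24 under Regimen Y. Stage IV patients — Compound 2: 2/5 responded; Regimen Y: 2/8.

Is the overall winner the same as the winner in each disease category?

Yes

Stage I: Compound 2 67/100 = 67.0%, Regimen Y 62/98 = 63.3% → Compound 2
Stage II: Compound 2 16/25 = 64.0%, Regimen Y 13/24 = 54.2% → Compound 2
Stage IV: Compound 2 2/5 = 40.0%, Regimen Y 2/8 = 25.0% → Compound 2
Overall: Compound 2 85/130 = 65.4%, Regimen Y 77/130 = 59.2% → Compound 2
Compound 2 wins overall and in every disease group — no reversal.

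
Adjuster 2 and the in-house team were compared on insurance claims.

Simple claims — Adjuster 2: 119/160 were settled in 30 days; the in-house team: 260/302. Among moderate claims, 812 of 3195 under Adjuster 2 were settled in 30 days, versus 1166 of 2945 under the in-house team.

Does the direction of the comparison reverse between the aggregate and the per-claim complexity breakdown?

No

Simple: Adjuster 2 119/160 = 74.4%, the in-house team 260/302 = 86.1% → the in-house team
Moderate: Adjuster 2 812/3195 = 25.4%, the in-house team 1166/2945 = 39.6% → the in-house team
Overall: Adjuster 2 931/3355 = 27.7%, the in-house team 1426/3247 = 43.9% → the in-house team
The in-house team wins overall and in every claim group — no reversal.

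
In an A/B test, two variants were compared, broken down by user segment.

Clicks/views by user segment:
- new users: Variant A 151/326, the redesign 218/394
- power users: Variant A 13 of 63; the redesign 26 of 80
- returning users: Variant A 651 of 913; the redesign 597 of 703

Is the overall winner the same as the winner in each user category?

New users: Variant A 151/326 = 46.3%, the redesign 218/394 = 55.3% → the redesign
Power users: Variant A 13/63 = 20.6%, the redesign 26/80 = 32.5% → the redesign
Returning users: Variant A 651/913 = 71.3%, the redesign 597/703 = 84.9% → the redesign
Overall: Variant A 815/1302 = 62.6%, the redesign 841/1177 = 71.5% → the redesign
The redesign wins overall and in every user group — no reversal.

Yes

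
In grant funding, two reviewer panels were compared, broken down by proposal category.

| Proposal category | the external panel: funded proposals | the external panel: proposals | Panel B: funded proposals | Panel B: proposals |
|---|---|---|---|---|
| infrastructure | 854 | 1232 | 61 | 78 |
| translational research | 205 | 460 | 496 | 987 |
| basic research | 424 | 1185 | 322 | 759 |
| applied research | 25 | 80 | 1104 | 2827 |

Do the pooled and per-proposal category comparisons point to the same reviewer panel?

Infrastructure: the external panel 854/1232 = 69.3%, Panel B 61/78 = 78.2% → Panel B
Translational research: the external panel 205/460 = 44.6%, Panel B 496/987 = 50.3% → Panel B
Basic research: the external panel 424/1185 = 35.8%, Panel B 322/759 = 42.4% → Panel B
Applied research: the external panel 25/80 = 31.2%, Panel B 1104/2827 = 39.1% → Panel B
Overall: the external panel 1508/2957 = 51.0%, Panel B 1983/4651 = 42.6% → the external panel
Panel B wins each proposal group but the external panel wins overall — the comparison reverses. Panel B's proposals skew toward applied research, which has a lower base rate.

No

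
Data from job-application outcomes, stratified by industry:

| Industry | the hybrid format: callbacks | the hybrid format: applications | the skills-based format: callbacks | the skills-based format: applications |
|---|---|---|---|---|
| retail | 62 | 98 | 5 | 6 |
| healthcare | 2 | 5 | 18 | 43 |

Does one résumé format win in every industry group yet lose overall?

Retail: the hybrid format 62/98 = 63.3%, the skills-based format 5/6 = 83.3% → the skills-based format
Healthcare: the hybrid format 2/5 = 40.0%, the skills-based format 18/43 = 41.9% → the skills-based format
Overall: the hybrid format 64/103 = 62.1%, the skills-based format 23/49 = 46.9% → the hybrid format
The skills-based format wins each industry group but the hybrid format wins overall — the comparison reverses. The skills-based format's applications skew toward healthcare, which has a lower base rate.

Yes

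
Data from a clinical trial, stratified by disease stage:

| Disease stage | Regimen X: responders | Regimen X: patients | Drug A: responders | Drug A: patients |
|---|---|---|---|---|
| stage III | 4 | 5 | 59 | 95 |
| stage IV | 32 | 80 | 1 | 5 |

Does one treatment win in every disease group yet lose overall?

Yes

Stage III: Regimen X 4/5 = 80.0%, Drug A 59/95 = 62.1% → Regimen X
Stage IV: Regimen X 32/80 = 40.0%, Drug A 1/5 = 20.0% → Regimen X
Overall: Regimen X 36/85 = 42.4%, Drug A 60/100 = 60.0% → Drug A
Regimen X wins each disease group but Drug A wins overall — the comparison reverses. Regimen X's patients skew toward stage IV, which has a lower base rate.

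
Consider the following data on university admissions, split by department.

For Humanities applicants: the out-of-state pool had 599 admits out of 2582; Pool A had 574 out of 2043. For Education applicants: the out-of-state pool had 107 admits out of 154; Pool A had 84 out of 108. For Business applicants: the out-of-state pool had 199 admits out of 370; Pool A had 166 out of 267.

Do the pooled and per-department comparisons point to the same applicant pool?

Yes

Humanities: the out-of-state pool 599/2582 = 23.2%, Pool A 574/2043 = 28.1% → Pool A
Education: the out-of-state pool 107/154 = 69.5%, Pool A 84/108 = 77.8% → Pool A
Business: the out-of-state pool 199/370 = 53.8%, Pool A 166/267 = 62.2% → Pool A
Overall: the out-of-state pool 905/3106 = 29.1%, Pool A 824/2418 = 34.1% → Pool A
Pool A wins overall and in every department group — no reversal.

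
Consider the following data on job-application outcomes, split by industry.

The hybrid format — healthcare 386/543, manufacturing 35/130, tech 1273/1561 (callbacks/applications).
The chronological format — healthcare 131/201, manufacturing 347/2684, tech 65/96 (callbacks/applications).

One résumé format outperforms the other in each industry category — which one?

Healthcare: the hybrid format 386/543 = 71.1%, the chronological format 131/201 = 65.2% → the hybrid format
Manufacturing: the hybrid format 35/130 = 26.9%, the chronological format 347/2684 = 12.9% → the hybrid format
Tech: the hybrid format 1273/1561 = 81.6%, the chronological format 65/96 = 67.7% → the hybrid format
The hybrid format has the higher rate in all 3 groups.

the hybrid format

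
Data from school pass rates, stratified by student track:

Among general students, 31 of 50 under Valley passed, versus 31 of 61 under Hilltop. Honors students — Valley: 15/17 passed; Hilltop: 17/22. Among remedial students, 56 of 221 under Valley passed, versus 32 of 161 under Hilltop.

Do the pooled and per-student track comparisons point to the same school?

General: Valley 31/50 = 62.0%, Hilltop 31/61 = 50.8% → Valley
Honors: Valley 15/17 = 88.2%, Hilltop 17/22 = 77.3% → Valley
Remedial: Valley 56/221 = 25.3%, Hilltop 32/161 = 19.9% → Valley
Overall: Valley 102/288 = 35.4%, Hilltop 80/244 = 32.8% → Valley
Valley wins overall and in every student group — no reversal.

Yes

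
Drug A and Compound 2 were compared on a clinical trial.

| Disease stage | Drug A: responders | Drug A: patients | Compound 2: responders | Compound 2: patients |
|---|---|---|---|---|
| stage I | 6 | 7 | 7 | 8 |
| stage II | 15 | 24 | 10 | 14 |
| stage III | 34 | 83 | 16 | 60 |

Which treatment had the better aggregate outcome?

Stage I: Drug A 6/7 = 85.7%, Compound 2 7/8 = 87.5% → Compound 2
Stage II: Drug A 15/24 = 62.5%, Compound 2 10/14 = 71.4% → Compound 2
Stage III: Drug A 34/83 = 41.0%, Compound 2 16/60 = 26.7% → Drug A
Overall: Drug A 55/114 = 48.2%, Compound 2 33/82 = 40.2% → Drug A
(Neither sweeps every disease group, but Drug A has the higher pooled rate.)

Drug A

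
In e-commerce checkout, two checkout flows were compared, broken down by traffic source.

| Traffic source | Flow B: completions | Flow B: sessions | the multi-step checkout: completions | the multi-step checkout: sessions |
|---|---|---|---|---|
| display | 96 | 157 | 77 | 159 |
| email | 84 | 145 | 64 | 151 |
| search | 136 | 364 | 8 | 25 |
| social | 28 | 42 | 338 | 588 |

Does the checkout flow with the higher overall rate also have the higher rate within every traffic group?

Display: Flow B 96/157 = 61.1%, the multi-step checkout 77/159 = 48.4% → Flow B
Email: Flow B 84/145 = 57.9%, the multi-step checkout 64/151 = 42.4% → Flow B
Search: Flow B 136/364 = 37.4%, the multi-step checkout 8/25 = 32.0% → Flow B
Social: Flow B 28/42 = 66.7%, the multi-step checkout 338/588 = 57.5% → Flow B
Overall: Flow B 344/708 = 48.6%, the multi-step checkout 487/923 = 52.8% → the multi-step checkout
Flow B wins each traffic group but the multi-step checkout wins overall — the comparison reverses. Flow B's sessions skew toward search, which has a lower base rate.

No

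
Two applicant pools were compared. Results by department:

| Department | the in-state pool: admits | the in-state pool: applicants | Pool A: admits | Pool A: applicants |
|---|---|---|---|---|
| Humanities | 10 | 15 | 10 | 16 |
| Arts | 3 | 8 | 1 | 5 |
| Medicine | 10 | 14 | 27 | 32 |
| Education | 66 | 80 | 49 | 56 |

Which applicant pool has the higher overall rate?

Humanities: the in-state pool 10/15 = 66.7%, Pool A 10/16 = 62.5% → the in-state pool
Arts: the in-state pool 3/8 = 37.5%, Pool A 1/5 = 20.0% → the in-state pool
Medicine: the in-state pool 10/14 = 71.4%, Pool A 27/32 = 84.4% → Pool A
Education: the in-state pool 66/80 = 82.5%, Pool A 49/56 = 87.5% → Pool A
Overall: the in-state pool 89/117 = 76.1%, Pool A 87/109 = 79.8% → Pool A
(Neither sweeps every department group, but Pool A has the higher pooled rate.)

Pool A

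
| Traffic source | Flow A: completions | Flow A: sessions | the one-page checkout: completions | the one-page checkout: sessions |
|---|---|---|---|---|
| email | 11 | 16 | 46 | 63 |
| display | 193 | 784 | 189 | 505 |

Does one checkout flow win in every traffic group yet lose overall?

Email: Flow A 11/16 = 68.8%, the one-page checkout 46/63 = 73.0% → the one-page checkout
Display: Flow A 193/784 = 24.6%, the one-page checkout 189/505 = 37.4% → the one-page checkout
Overall: Flow A 204/800 = 25.5%, the one-page checkout 235/568 = 41.4% → the one-page checkout
The one-page checkout wins overall and in every traffic group — no reversal.

No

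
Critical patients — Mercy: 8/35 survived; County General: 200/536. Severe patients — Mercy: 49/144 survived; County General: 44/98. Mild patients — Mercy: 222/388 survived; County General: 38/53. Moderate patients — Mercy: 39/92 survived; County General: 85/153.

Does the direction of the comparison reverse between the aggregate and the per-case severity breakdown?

Yes

Critical: Mercy 8/35 = 22.9%, County General 200/536 = 37.3% → County General
Severe: Mercy 49/144 = 34.0%, County General 44/98 = 44.9% → County General
Mild: Mercy 222/388 = 57.2%, County General 38/53 = 71.7% → County General
Moderate: Mercy 39/92 = 42.4%, County General 85/153 = 55.6% → County General
Overall: Mercy 318/659 = 48.3%, County General 367/840 = 43.7% → Mercy
County General wins each case group but Mercy wins overall — the comparison reverses. County General's patients skew toward critical, which has a lower base rate.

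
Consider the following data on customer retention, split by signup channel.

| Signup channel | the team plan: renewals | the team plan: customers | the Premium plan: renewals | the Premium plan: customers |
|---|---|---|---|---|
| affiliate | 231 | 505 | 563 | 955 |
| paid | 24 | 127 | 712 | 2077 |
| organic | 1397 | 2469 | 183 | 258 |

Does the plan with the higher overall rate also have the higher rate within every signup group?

Affiliate: the team plan 231/505 = 45.7%, the Premium plan 563/955 = 59.0% → the Premium plan
Paid: the team plan 24/127 = 18.9%, the Premium plan 712/2077 = 34.3% → the Premium plan
Organic: the team plan 1397/2469 = 56.6%, the Premium plan 183/258 = 70.9% → the Premium plan
Overall: the team plan 1652/3101 = 53.3%, the Premium plan 1458/3290 = 44.3% → the team plan
The Premium plan wins each signup group but the team plan wins overall — the comparison reverses. The Premium plan's customers skew toward paid, which has a lower base rate.

No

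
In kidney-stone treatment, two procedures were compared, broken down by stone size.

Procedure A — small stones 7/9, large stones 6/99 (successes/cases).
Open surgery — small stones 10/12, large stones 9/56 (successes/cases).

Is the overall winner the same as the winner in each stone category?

Yes

Small stones: Procedure A 7/9 = 77.8%, open surgery 10/12 = 83.3% → open surgery
Large stones: Procedure A 6/99 = 6.1%, open surgery 9/56 = 16.1% → open surgery
Overall: Procedure A 13/108 = 12.0%, open surgery 19/68 = 27.9% → open surgery
Open surgery wins overall and in every stone group — no reversal.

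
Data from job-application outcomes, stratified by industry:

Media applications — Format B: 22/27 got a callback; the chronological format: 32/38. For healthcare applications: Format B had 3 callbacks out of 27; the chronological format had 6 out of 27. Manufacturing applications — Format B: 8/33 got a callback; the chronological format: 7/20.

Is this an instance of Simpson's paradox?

Media: Format B 22/27 = 81.5%, the chronological format 32/38 = 84.2% → the chronological format
Healthcare: Format B 3/27 = 11.1%, the chronological format 6/27 = 22.2% → the chronological format
Manufacturing: Format B 8/33 = 24.2%, the chronological format 7/20 = 35.0% → the chronological format
Overall: Format B 33/87 = 37.9%, the chronological format 45/85 = 52.9% → the chronological format
The chronological format wins overall and in every industry group — no reversal.

No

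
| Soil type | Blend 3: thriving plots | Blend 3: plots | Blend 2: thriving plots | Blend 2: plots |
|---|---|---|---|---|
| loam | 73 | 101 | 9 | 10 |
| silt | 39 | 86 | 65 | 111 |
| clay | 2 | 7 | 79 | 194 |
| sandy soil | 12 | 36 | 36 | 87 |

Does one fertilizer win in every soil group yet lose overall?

Loam: Blend 3 73/101 = 72.3%, Blend 2 9/10 = 90.0% → Blend 2
Silt: Blend 3 39/86 = 45.3%, Blend 2 65/111 = 58.6% → Blend 2
Clay: Blend 3 2/7 = 28.6%, Blend 2 79/194 = 40.7% → Blend 2
Sandy soil: Blend 3 12/36 = 33.3%, Blend 2 36/87 = 41.4% → Blend 2
Overall: Blend 3 126/230 = 54.8%, Blend 2 189/402 = 47.0% → Blend 3
Blend 2 wins each soil group but Blend 3 wins overall — the comparison reverses. Blend 2's plots skew toward clay, which has a lower base rate.

Yes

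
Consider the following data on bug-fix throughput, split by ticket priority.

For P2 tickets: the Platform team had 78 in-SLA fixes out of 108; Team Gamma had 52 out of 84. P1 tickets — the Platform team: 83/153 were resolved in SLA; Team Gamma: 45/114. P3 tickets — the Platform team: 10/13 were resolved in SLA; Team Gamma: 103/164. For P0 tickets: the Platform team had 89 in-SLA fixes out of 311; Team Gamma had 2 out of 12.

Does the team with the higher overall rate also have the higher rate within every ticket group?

P2: the Platform team 78/108 = 72.2%, Team Gamma 52/84 = 61.9% → the Platform team
P1: the Platform team 83/153 = 54.2%, Team Gamma 45/114 = 39.5% → the Platform team
P3: the Platform team 10/13 = 76.9%, Team Gamma 103/164 = 62.8% → the Platform team
P0: the Platform team 89/311 = 28.6%, Team Gamma 2/12 = 16.7% → the Platform team
Overall: the Platform team 260/585 = 44.4%, Team Gamma 202/374 = 54.0% → Team Gamma
The Platform team wins each ticket group but Team Gamma wins overall — the comparison reverses. The Platform team's tickets skew toward P0, which has a lower base rate.

No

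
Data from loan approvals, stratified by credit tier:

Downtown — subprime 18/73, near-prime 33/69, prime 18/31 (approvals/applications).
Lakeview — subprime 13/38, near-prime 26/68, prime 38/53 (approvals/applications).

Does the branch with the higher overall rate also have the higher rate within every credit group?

No

Subprime: Downtown 18/73 = 24.7%, Lakeview 13/38 = 34.2% → Lakeview
Near-prime: Downtown 33/69 = 47.8%, Lakeview 26/68 = 38.2% → Downtown
Prime: Downtown 18/31 = 58.1%, Lakeview 38/53 = 71.7% → Lakeview
Overall: Downtown 69/173 = 39.9%, Lakeview 77/159 = 48.4% → Lakeview
Neither sweeps: Downtown wins 1 of 3 groups, Lakeview wins 2. Lakeview wins overall but not every group — no Simpson reversal.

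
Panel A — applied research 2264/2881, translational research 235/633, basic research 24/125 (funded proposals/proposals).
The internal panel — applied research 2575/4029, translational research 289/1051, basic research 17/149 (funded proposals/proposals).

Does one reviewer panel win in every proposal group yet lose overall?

Applied research: Panel A 2264/2881 = 78.6%, the internal panel 2575/4029 = 63.9% → Panel A
Translational research: Panel A 235/633 = 37.1%, the internal panel 289/1051 = 27.5% → Panel A
Basic research: Panel A 24/125 = 19.2%, the internal panel 17/149 = 11.4% → Panel A
Overall: Panel A 2523/3639 = 69.3%, the internal panel 2881/5229 = 55.1% → Panel A
Panel A wins overall and in every proposal group — no reversal.

No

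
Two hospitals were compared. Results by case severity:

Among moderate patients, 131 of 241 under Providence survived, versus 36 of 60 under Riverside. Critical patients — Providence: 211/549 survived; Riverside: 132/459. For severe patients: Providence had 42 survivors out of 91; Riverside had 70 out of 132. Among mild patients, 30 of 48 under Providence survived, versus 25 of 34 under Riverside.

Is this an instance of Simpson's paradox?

No

Moderate: Providence 131/241 = 54.4%, Riverside 36/60 = 60.0% → Riverside
Critical: Providence 211/549 = 38.4%, Riverside 132/459 = 28.8% → Providence
Severe: Providence 42/91 = 46.2%, Riverside 70/132 = 53.0% → Riverside
Mild: Providence 30/48 = 62.5%, Riverside 25/34 = 73.5% → Riverside
Overall: Providence 414/929 = 44.6%, Riverside 263/685 = 38.4% → Providence
Neither sweeps: Providence wins 1 of 4 groups, Riverside wins 3. Providence wins overall but not every group — no Simpson reversal.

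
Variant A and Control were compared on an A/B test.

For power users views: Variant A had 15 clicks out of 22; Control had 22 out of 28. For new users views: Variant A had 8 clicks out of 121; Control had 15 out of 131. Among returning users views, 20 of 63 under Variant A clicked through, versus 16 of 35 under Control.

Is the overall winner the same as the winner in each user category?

Yes

Power users: Variant A 15/22 = 68.2%, Control 22/28 = 78.6% → Control
New users: Variant A 8/121 = 6.6%, Control 15/131 = 11.5% → Control
Returning users: Variant A 20/63 = 31.7%, Control 16/35 = 45.7% → Control
Overall: Variant A 43/206 = 20.9%, Control 53/194 = 27.3% → Control
Control wins overall and in every user group — no reversal.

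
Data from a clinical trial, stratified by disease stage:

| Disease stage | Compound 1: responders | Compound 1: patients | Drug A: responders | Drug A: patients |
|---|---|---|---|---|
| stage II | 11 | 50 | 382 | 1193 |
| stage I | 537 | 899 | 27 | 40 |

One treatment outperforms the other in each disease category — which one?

Drug A

Stage II: Compound 1 11/50 = 22.0%, Drug A 382/1193 = 32.0% → Drug A
Stage I: Compound 1 537/899 = 59.7%, Drug A 27/40 = 67.5% → Drug A
Drug A has the higher rate in both groups.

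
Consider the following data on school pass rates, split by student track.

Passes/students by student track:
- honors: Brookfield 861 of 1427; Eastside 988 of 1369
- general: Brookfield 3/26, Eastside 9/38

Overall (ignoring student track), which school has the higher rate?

Eastside

Honors: Brookfield 861/1427 = 60.3%, Eastside 988/1369 = 72.2% → Eastside
General: Brookfield 3/26 = 11.5%, Eastside 9/38 = 23.7% → Eastside
Overall: Brookfield 864/1453 = 59.5%, Eastside 997/1407 = 70.9% → Eastside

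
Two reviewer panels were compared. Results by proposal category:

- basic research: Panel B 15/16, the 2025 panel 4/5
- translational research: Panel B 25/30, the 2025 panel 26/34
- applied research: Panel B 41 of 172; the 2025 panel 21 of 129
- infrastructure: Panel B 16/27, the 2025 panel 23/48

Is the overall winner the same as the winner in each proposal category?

Yes

Basic research: Panel B 15/16 = 93.8%, the 2025 panel 4/5 = 80.0% → Panel B
Translational research: Panel B 25/30 = 83.3%, the 2025 panel 26/34 = 76.5% → Panel B
Applied research: Panel B 41/172 = 23.8%, the 2025 panel 21/129 = 16.3% → Panel B
Infrastructure: Panel B 16/27 = 59.3%, the 2025 panel 23/48 = 47.9% → Panel B
Overall: Panel B 97/245 = 39.6%, the 2025 panel 74/216 = 34.3% → Panel B
Panel B wins overall and in every proposal group — no reversal.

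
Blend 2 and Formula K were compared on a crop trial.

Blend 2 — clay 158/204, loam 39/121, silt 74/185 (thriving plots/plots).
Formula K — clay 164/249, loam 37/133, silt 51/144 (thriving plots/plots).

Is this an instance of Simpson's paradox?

Clay: Blend 2 158/204 = 77.5%, Formula K 164/249 = 65.9% → Blend 2
Loam: Blend 2 39/121 = 32.2%, Formula K 37/133 = 27.8% → Blend 2
Silt: Blend 2 74/185 = 40.0%, Formula K 51/144 = 35.4% → Blend 2
Overall: Blend 2 271/510 = 53.1%, Formula K 252/526 = 47.9% → Blend 2
Blend 2 wins overall and in every soil group — no reversal.

No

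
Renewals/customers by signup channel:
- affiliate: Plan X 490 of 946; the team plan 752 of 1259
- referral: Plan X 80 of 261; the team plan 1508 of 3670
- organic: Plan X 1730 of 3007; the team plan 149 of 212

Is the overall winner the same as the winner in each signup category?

Affiliate: Plan X 490/946 = 51.8%, the team plan 752/1259 = 59.7% → the team plan
Referral: Plan X 80/261 = 30.7%, the team plan 1508/3670 = 41.1% → the team plan
Organic: Plan X 1730/3007 = 57.5%, the team plan 149/212 = 70.3% → the team plan
Overall: Plan X 2300/4214 = 54.6%, the team plan 2409/5141 = 46.9% → Plan X
The team plan wins each signup group but Plan X wins overall — the comparison reverses. The team plan's customers skew toward referral, which has a lower base rate.

No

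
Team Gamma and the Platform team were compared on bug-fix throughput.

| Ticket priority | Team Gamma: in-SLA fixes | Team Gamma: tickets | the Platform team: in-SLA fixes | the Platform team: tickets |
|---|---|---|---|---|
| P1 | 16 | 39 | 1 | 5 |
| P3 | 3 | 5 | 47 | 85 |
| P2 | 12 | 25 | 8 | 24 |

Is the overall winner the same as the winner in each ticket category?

No

P1: Team Gamma 16/39 = 41.0%, the Platform team 1/5 = 20.0% → Team Gamma
P3: Team Gamma 3/5 = 60.0%, the Platform team 47/85 = 55.3% → Team Gamma
P2: Team Gamma 12/25 = 48.0%, the Platform team 8/24 = 33.3% → Team Gamma
Overall: Team Gamma 31/69 = 44.9%, the Platform team 56/114 = 49.1% → the Platform team
Team Gamma wins each ticket group but the Platform team wins overall — the comparison reverses. Team Gamma's tickets skew toward P1, which has a lower base rate.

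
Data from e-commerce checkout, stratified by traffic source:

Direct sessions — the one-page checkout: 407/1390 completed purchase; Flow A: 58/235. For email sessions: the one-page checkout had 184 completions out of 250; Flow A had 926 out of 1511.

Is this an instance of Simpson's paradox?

Direct: the one-page checkout 407/1390 = 29.3%, Flow A 58/235 = 24.7% → the one-page checkout
Email: the one-page checkout 184/250 = 73.6%, Flow A 926/1511 = 61.3% → the one-page checkout
Overall: the one-page checkout 591/1640 = 36.0%, Flow A 984/1746 = 56.4% → Flow A
The one-page checkout wins each traffic group but Flow A wins overall — the comparison reverses. The one-page checkout's sessions skew toward direct, which has a lower base rate.

Yes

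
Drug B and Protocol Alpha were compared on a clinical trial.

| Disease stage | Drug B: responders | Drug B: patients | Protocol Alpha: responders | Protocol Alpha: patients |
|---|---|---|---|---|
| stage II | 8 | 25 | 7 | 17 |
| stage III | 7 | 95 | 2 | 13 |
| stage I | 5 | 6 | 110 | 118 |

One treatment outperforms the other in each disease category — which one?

Stage II: Drug B 8/25 = 32.0%, Protocol Alpha 7/17 = 41.2% → Protocol Alpha
Stage III: Drug B 7/95 = 7.4%, Protocol Alpha 2/13 = 15.4% → Protocol Alpha
Stage I: Drug B 5/6 = 83.3%, Protocol Alpha 110/118 = 93.2% → Protocol Alpha
Protocol Alpha has the higher rate in all 3 groups.

Protocol Alpha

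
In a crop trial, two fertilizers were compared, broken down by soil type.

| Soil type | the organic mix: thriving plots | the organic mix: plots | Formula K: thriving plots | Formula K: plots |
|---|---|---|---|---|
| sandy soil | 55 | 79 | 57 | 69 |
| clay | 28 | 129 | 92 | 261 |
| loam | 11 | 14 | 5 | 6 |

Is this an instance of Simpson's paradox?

Sandy soil: the organic mix 55/79 = 69.6%, Formula K 57/69 = 82.6% → Formula K
Clay: the organic mix 28/129 = 21.7%, Formula K 92/261 = 35.2% → Formula K
Loam: the organic mix 11/14 = 78.6%, Formula K 5/6 = 83.3% → Formula K
Overall: the organic mix 94/222 = 42.3%, Formula K 154/336 = 45.8% → Formula K
Formula K wins overall and in every soil group — no reversal.

No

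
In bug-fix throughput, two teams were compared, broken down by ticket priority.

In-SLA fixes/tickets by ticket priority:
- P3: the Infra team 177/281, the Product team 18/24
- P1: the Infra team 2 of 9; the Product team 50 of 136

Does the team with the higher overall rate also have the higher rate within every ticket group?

No

P3: the Infra team 177/281 = 63.0%, the Product team 18/24 = 75.0% → the Product team
P1: the Infra team 2/9 = 22.2%, the Product team 50/136 = 36.8% → the Product team
Overall: the Infra team 179/290 = 61.7%, the Product team 68/160 = 42.5% → the Infra team
The Product team wins each ticket group but the Infra team wins overall — the comparison reverses. The Product team's tickets skew toward P1, which has a lower base rate.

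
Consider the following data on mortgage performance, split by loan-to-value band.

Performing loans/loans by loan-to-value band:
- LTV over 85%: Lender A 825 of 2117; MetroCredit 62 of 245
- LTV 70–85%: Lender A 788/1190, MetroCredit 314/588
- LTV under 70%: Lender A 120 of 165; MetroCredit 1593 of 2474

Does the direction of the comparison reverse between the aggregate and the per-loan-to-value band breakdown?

Yes

LTV over 85%: Lender A 825/2117 = 39.0%, MetroCredit 62/245 = 25.3% → Lender A
LTV 70–85%: Lender A 788/1190 = 66.2%, MetroCredit 314/588 = 53.4% → Lender A
LTV under 70%: Lender A 120/165 = 72.7%, MetroCredit 1593/2474 = 64.4% → Lender A
Overall: Lender A 1733/3472 = 49.9%, MetroCredit 1969/3307 = 59.5% → MetroCredit
Lender A wins each loan-to-value group but MetroCredit wins overall — the comparison reverses. Lender A's loans skew toward LTV over 85%, which has a lower base rate.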